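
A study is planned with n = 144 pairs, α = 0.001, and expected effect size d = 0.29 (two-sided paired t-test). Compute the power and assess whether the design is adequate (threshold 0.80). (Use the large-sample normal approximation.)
Power ≈ 0.58; the study is underpowered (power < 0.80)

Power calculation (paired t-test, normal approximation):
z_β = d · √n - z_{α/2}
z_β = 0.29 · √144 - 3.291
z_β = 0.29 · 12.000 - 3.291
z_β = 0.189

Power = Φ(z_β) = Φ(0.189) ≈ 0.575

Effect size d = 0.29 is small by Cohen's convention (0.2/0.5/0.8).

Threshold: power ≥ 0.80 is conventionally adequate.
Power ≈ 0.58 → the study is underpowered (power < 0.80).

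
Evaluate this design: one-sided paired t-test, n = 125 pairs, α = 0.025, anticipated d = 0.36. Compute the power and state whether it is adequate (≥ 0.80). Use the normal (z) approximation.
Power ≈ 0.98; the study is adequately powered (power ≥ 0.80)

Power calculation (paired t-test, normal approximation):
z_β = d · √n - z_α
z_β = 0.36 · √125 - 1.960
z_β = 0.36 · 11.180 - 1.960
z_β = 2.065

Power = Φ(z_β) = Φ(2.065) ≈ 0.981

Effect size d = 0.36 is small by Cohen's convention (0.2/0.5/0.8).

Threshold: power ≥ 0.80 is conventionally adequate.
Power ≈ 0.98 → the study is adequately powered (power ≥ 0.80).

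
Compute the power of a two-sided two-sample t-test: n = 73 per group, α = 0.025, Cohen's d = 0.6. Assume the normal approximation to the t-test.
Power ≈ 0.92

Power calculation (two-sample t-test, normal approximation):
z_β = d · √(n/2) - z_{α/2}
z_β = 0.6 · √(73/2) - 2.241
z_β = 0.6 · 6.042 - 2.241
z_β = 1.384

Power = Φ(z_β) = Φ(1.384) ≈ 0.917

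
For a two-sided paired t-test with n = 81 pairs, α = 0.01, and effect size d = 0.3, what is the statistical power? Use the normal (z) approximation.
Power ≈ 0.55

Power calculation (paired t-test, normal approximation):
z_β = d · √n - z_{α/2}
z_β = 0.3 · √81 - 2.576
z_β = 0.3 · 9.000 - 2.576
z_β = 0.124

Power = Φ(z_β) = Φ(0.124) ≈ 0.549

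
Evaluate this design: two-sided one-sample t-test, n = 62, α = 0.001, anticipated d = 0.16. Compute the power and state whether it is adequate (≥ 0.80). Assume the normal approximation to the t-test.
Power ≈ 0.02; the study is underpowered (power < 0.80)

Power calculation (one-sample t-test, normal approximation):
z_β = d · √n - z_{α/2}
z_β = 0.16 · √62 - 3.291
z_β = 0.16 · 7.874 - 3.291
z_β = -2.031

Power = Φ(z_β) = Φ(-2.031) ≈ 0.021

Effect size d = 0.16 is very small by Cohen's convention (0.2/0.5/0.8).

Threshold: power ≥ 0.80 is conventionally adequate.
Power ≈ 0.02 → the study is underpowered (power < 0.80).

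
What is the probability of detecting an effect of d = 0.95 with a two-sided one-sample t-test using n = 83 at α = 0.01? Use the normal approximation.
Power ≈ 1.00

Power calculation (one-sample t-test, normal approximation):
z_β = d · √n - z_{α/2}
z_β = 0.95 · √83 - 2.576
z_β = 0.95 · 9.110 - 2.576
z_β = 6.079

Power = Φ(z_β) = Φ(6.079) ≈ 1.000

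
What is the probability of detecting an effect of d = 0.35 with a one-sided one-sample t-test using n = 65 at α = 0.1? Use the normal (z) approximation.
Power ≈ 0.94

Power calculation (one-sample t-test, normal approximation):
z_β = d · √n - z_α
z_β = 0.35 · √65 - 1.282
z_β = 0.35 · 8.062 - 1.282
z_β = 1.540

Power = Φ(z_β) = Φ(1.540) ≈ 0.938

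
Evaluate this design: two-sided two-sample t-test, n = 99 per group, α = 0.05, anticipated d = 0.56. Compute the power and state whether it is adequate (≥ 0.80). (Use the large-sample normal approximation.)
Power ≈ 0.98; the study is adequately powered (power ≥ 0.80)

Power calculation (two-sample t-test, normal approximation):
z_β = d · √(n/2) - z_{α/2}
z_β = 0.56 · √(99/2) - 1.960
z_β = 0.56 · 7.036 - 1.960
z_β = 1.980

Power = Φ(z_β) = Φ(1.980) ≈ 0.976

Effect size d = 0.56 is medium by Cohen's convention (0.2/0.5/0.8).

Threshold: power ≥ 0.80 is conventionally adequate.
Power ≈ 0.98 → the study is adequately powered (power ≥ 0.80).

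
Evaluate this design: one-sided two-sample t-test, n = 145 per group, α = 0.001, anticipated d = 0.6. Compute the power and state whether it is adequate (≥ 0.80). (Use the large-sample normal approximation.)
Power ≈ 0.98; the study is adequately powered (power ≥ 0.80)

Power calculation (two-sample t-test, normal approximation):
z_β = d · √(n/2) - z_α
z_β = 0.6 · √(145/2) - 3.090
z_β = 0.6 · 8.515 - 3.090
z_β = 2.019

Power = Φ(z_β) = Φ(2.019) ≈ 0.978

Effect size d = 0.6 is medium by Cohen's convention (0.2/0.5/0.8).

Threshold: power ≥ 0.80 is conventionally adequate.
Power ≈ 0.98 → the study is adequately powered (power ≥ 0.80).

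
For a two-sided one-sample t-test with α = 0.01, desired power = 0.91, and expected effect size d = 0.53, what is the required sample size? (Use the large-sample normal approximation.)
n = 55

Sample size formula (one-sample t-test, normal approximation):
n = ((z_{α/2} + z_β) / d)²

z_{α/2} = 2.576 (for α = 0.01, two-sided)
z_β = 1.341 (for power = 0.91)
d = 0.53

n = ((2.576 + 1.341) / 0.53)²
n = (7.391)²
n ≈ 54.63
Round up to the next whole number: n = 55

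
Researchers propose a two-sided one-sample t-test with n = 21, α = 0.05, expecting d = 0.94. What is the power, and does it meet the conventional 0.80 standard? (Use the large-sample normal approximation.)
Power ≈ 0.99; the study is adequately powered (power ≥ 0.80)

Power calculation (one-sample t-test, normal approximation):
z_β = d · √n - z_{α/2}
z_β = 0.94 · √21 - 1.960
z_β = 0.94 · 4.583 - 1.960
z_β = 2.348

Power = Φ(z_β) = Φ(2.348) ≈ 0.991

Effect size d = 0.94 is large by Cohen's convention (0.2/0.5/0.8).

Threshold: power ≥ 0.80 is conventionally adequate.
Power ≈ 0.99 → the study is adequately powered (power ≥ 0.80).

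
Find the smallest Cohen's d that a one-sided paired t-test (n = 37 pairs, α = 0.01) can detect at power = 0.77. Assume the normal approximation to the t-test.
d ≈ 0.50

Minimum detectable effect (paired t-test, normal approximation):
d = (z_α + z_β) / √n
d = (2.326 + 0.739) / √37
d = 3.065 / 6.083
d ≈ 0.50

By Cohen's convention (0.2 small / 0.5 medium / 0.8 large): medium effect.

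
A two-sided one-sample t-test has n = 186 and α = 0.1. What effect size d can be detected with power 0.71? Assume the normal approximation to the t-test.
d ≈ 0.16

Minimum detectable effect (one-sample t-test, normal approximation):
d = (z_{α/2} + z_β) / √n
d = (1.645 + 0.553) / √186
d = 2.198 / 13.638
d ≈ 0.16

By Cohen's convention (0.2 small / 0.5 medium / 0.8 large): very small effect.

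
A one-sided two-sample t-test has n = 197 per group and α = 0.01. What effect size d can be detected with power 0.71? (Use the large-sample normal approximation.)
d ≈ 0.29

Minimum detectable effect (two-sample t-test, normal approximation):
d = (z_α + z_β) / √(n/2)
d = (2.326 + 0.553) / √(197/2)
d = 2.880 / 9.925
d ≈ 0.29

By Cohen's convention (0.2 small / 0.5 medium / 0.8 large): small effect.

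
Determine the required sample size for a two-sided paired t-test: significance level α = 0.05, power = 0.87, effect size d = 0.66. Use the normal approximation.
n = 22 pairs

Sample size formula (paired t-test, normal approximation):
n = ((z_{α/2} + z_β) / d)²

z_{α/2} = 1.960 (for α = 0.05, two-sided)
z_β = 1.126 (for power = 0.87)
d = 0.66

n = ((1.960 + 1.126) / 0.66)²
n = (4.676)²
n ≈ 21.86
Round up to the next whole number: n = 22 pairs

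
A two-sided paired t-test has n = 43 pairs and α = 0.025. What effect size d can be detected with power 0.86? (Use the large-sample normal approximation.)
d ≈ 0.51

Minimum detectable effect (paired t-test, normal approximation):
d = (z_{α/2} + z_β) / √n
d = (2.241 + 1.080) / √43
d = 3.322 / 6.557
d ≈ 0.51

By Cohen's convention (0.2 small / 0.5 medium / 0.8 large): medium effect.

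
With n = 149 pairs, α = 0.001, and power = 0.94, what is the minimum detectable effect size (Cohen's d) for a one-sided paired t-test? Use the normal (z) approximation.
d ≈ 0.38

Minimum detectable effect (paired t-test, normal approximation):
d = (z_α + z_β) / √n
d = (3.090 + 1.555) / √149
d = 4.645 / 12.207
d ≈ 0.38

By Cohen's convention (0.2 small / 0.5 medium / 0.8 large): small effect.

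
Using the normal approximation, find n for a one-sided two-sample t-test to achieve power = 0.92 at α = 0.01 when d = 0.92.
n = 33 per group

Sample size formula (two-sample t-test, normal approximation):
n = 2 · ((z_α + z_β) / d)²

z_α = 2.326 (for α = 0.01, one-sided)
z_β = 1.405 (for power = 0.92)
d = 0.92

n = 2 · ((2.326 + 1.405) / 0.92)²
n = 2 · (4.055)²
n ≈ 32.89
Round up to the next whole number: n = 33 per group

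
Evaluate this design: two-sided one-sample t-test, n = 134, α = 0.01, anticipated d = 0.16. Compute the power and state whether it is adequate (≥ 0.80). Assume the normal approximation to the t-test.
Power ≈ 0.23; the study is underpowered (power < 0.80)

Power calculation (one-sample t-test, normal approximation):
z_β = d · √n - z_{α/2}
z_β = 0.16 · √134 - 2.576
z_β = 0.16 · 11.576 - 2.576
z_β = -0.724

Power = Φ(z_β) = Φ(-0.724) ≈ 0.235

Effect size d = 0.16 is very small by Cohen's convention (0.2/0.5/0.8).

Threshold: power ≥ 0.80 is conventionally adequate.
Power ≈ 0.23 → the study is underpowered (power < 0.80).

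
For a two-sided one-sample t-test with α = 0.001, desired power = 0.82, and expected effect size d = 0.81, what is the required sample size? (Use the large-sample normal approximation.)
n = 27

Sample size formula (one-sample t-test, normal approximation):
n = ((z_{α/2} + z_β) / d)²

z_{α/2} = 3.291 (for α = 0.001, two-sided)
z_β = 0.915 (for power = 0.82)
d = 0.81

n = ((3.291 + 0.915) / 0.81)²
n = (5.193)²
n ≈ 26.97
Round up to the next whole number: n = 27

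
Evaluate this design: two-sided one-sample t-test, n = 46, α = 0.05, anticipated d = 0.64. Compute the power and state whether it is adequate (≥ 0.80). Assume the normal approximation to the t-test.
Power ≈ 0.99; the study is adequately powered (power ≥ 0.80)

Power calculation (one-sample t-test, normal approximation):
z_β = d · √n - z_{α/2}
z_β = 0.64 · √46 - 1.960
z_β = 0.64 · 6.782 - 1.960
z_β = 2.381

Power = Φ(z_β) = Φ(2.381) ≈ 0.991

Effect size d = 0.64 is medium by Cohen's convention (0.2/0.5/0.8).

Threshold: power ≥ 0.80 is conventionally adequate.
Power ≈ 0.99 → the study is adequately powered (power ≥ 0.80).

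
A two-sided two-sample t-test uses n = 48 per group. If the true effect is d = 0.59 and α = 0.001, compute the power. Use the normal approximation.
Power ≈ 0.34

Power calculation (two-sample t-test, normal approximation):
z_β = d · √(n/2) - z_{α/2}
z_β = 0.59 · √(48/2) - 3.291
z_β = 0.59 · 4.899 - 3.291
z_β = -0.400

Power = Φ(z_β) = Φ(-0.400) ≈ 0.345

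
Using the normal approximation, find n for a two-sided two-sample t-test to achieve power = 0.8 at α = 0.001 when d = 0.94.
n = 39 per group

Sample size formula (two-sample t-test, normal approximation):
n = 2 · ((z_{α/2} + z_β) / d)²

z_{α/2} = 3.291 (for α = 0.001, two-sided)
z_β = 0.842 (for power = 0.8)
d = 0.94

n = 2 · ((3.291 + 0.842) / 0.94)²
n = 2 · (4.397)²
n ≈ 38.67
Round up to the next whole number: n = 39 per group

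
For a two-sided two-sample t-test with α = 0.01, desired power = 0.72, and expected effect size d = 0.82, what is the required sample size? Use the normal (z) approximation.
n = 30 per group

Sample size formula (two-sample t-test, normal approximation):
n = 2 · ((z_{α/2} + z_β) / d)²

z_{α/2} = 2.576 (for α = 0.01, two-sided)
z_β = 0.583 (for power = 0.72)
d = 0.82

n = 2 · ((2.576 + 0.583) / 0.82)²
n = 2 · (3.852)²
n ≈ 29.68
Round up to the next whole number: n = 30 per group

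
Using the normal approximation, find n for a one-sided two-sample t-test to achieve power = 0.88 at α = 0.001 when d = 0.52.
n = 135 per group

Sample size formula (two-sample t-test, normal approximation):
n = 2 · ((z_α + z_β) / d)²

z_α = 3.090 (for α = 0.001, one-sided)
z_β = 1.175 (for power = 0.88)
d = 0.52

n = 2 · ((3.090 + 1.175) / 0.52)²
n = 2 · (8.202)²
n ≈ 134.55
Round up to the next whole number: n = 135 per group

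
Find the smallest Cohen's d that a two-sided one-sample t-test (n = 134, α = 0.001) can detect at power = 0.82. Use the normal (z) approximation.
d ≈ 0.36

Minimum detectable effect (one-sample t-test, normal approximation):
d = (z_{α/2} + z_β) / √n
d = (3.291 + 0.915) / √134
d = 4.206 / 11.576
d ≈ 0.36

By Cohen's convention (0.2 small / 0.5 medium / 0.8 large): small effect.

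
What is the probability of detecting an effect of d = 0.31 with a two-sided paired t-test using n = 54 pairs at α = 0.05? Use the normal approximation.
Power ≈ 0.62

Power calculation (paired t-test, normal approximation):
z_β = d · √n - z_{α/2}
z_β = 0.31 · √54 - 1.960
z_β = 0.31 · 7.348 - 1.960
z_β = 0.318

Power = Φ(z_β) = Φ(0.318) ≈ 0.625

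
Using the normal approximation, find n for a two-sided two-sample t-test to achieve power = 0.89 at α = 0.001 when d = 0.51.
n = 157 per group

Sample size formula (two-sample t-test, normal approximation):
n = 2 · ((z_{α/2} + z_β) / d)²

z_{α/2} = 3.291 (for α = 0.001, two-sided)
z_β = 1.227 (for power = 0.89)
d = 0.51

n = 2 · ((3.291 + 1.227) / 0.51)²
n = 2 · (8.859)²
n ≈ 156.96
Round up to the next whole number: n = 157 per group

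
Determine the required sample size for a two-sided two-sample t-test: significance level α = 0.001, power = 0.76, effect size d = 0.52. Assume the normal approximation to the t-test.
n = 119 per group

Sample size formula (two-sample t-test, normal approximation):
n = 2 · ((z_{α/2} + z_β) / d)²

z_{α/2} = 3.291 (for α = 0.001, two-sided)
z_β = 0.706 (for power = 0.76)
d = 0.52

n = 2 · ((3.291 + 0.706) / 0.52)²
n = 2 · (7.687)²
n ≈ 118.18
Round up to the next whole number: n = 119 per group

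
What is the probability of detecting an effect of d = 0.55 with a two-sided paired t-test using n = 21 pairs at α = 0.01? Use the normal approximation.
Power ≈ 0.48

Power calculation (paired t-test, normal approximation):
z_β = d · √n - z_{α/2}
z_β = 0.55 · √21 - 2.576
z_β = 0.55 · 4.583 - 2.576
z_β = -0.055

Power = Φ(z_β) = Φ(-0.055) ≈ 0.478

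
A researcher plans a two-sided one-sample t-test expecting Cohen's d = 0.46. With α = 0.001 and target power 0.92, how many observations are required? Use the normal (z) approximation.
n = 105

Sample size formula (one-sample t-test, normal approximation):
n = ((z_{α/2} + z_β) / d)²

z_{α/2} = 3.291 (for α = 0.001, two-sided)
z_β = 1.405 (for power = 0.92)
d = 0.46

n = ((3.291 + 1.405) / 0.46)²
n = (10.209)²
n ≈ 104.22
Round up to the next whole number: n = 105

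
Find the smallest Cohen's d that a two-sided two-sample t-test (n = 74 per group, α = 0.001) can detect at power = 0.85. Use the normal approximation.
d ≈ 0.71

Minimum detectable effect (two-sample t-test, normal approximation):
d = (z_{α/2} + z_β) / √(n/2)
d = (3.291 + 1.036) / √(74/2)
d = 4.327 / 6.083
d ≈ 0.71

By Cohen's convention (0.2 small / 0.5 medium / 0.8 large): medium effect.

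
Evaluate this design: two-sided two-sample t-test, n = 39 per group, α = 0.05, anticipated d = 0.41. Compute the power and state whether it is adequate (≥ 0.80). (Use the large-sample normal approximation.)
Power ≈ 0.44; the study is underpowered (power < 0.80)

Power calculation (two-sample t-test, normal approximation):
z_β = d · √(n/2) - z_{α/2}
z_β = 0.41 · √(39/2) - 1.960
z_β = 0.41 · 4.416 - 1.960
z_β = -0.149

Power = Φ(z_β) = Φ(-0.149) ≈ 0.441

Effect size d = 0.41 is small by Cohen's convention (0.2/0.5/0.8).

Threshold: power ≥ 0.80 is conventionally adequate.
Power ≈ 0.44 → the study is underpowered (power < 0.80).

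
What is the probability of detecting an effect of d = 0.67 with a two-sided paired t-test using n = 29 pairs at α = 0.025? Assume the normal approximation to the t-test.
Power ≈ 0.91

Power calculation (paired t-test, normal approximation):
z_β = d · √n - z_{α/2}
z_β = 0.67 · √29 - 2.241
z_β = 0.67 · 5.385 - 2.241
z_β = 1.367

Power = Φ(z_β) = Φ(1.367) ≈ 0.914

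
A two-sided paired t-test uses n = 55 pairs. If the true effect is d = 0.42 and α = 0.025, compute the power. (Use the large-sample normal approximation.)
Power ≈ 0.81

Power calculation (paired t-test, normal approximation):
z_β = d · √n - z_{α/2}
z_β = 0.42 · √55 - 2.241
z_β = 0.42 · 7.416 - 2.241
z_β = 0.873

Power = Φ(z_β) = Φ(0.873) ≈ 0.809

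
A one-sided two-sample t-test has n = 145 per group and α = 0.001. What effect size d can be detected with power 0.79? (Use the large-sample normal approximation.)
d ≈ 0.46

Minimum detectable effect (two-sample t-test, normal approximation):
d = (z_α + z_β) / √(n/2)
d = (3.090 + 0.806) / √(145/2)
d = 3.897 / 8.515
d ≈ 0.46

By Cohen's convention (0.2 small / 0.5 medium / 0.8 large): small effect.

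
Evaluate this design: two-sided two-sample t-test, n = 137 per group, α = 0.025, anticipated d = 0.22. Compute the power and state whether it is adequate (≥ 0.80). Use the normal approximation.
Power ≈ 0.34; the study is underpowered (power < 0.80)

Power calculation (two-sample t-test, normal approximation):
z_β = d · √(n/2) - z_{α/2}
z_β = 0.22 · √(137/2) - 2.241
z_β = 0.22 · 8.276 - 2.241
z_β = -0.421

Power = Φ(z_β) = Φ(-0.421) ≈ 0.337

Effect size d = 0.22 is small by Cohen's convention (0.2/0.5/0.8).

Threshold: power ≥ 0.80 is conventionally adequate.
Power ≈ 0.34 → the study is underpowered (power < 0.80).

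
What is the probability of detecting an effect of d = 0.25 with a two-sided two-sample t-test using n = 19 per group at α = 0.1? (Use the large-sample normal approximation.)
Power ≈ 0.19

Power calculation (two-sample t-test, normal approximation):
z_β = d · √(n/2) - z_{α/2}
z_β = 0.25 · √(19/2) - 1.645
z_β = 0.25 · 3.082 - 1.645
z_β = -0.874

Power = Φ(z_β) = Φ(-0.874) ≈ 0.191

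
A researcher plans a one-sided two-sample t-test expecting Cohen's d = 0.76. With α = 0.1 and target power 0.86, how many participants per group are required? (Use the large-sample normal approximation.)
n = 20 per group

Sample size formula (two-sample t-test, normal approximation):
n = 2 · ((z_α + z_β) / d)²

z_α = 1.282 (for α = 0.1, one-sided)
z_β = 1.080 (for power = 0.86)
d = 0.76

n = 2 · ((1.282 + 1.080) / 0.76)²
n = 2 · (3.108)²
n ≈ 19.32
Round up to the next whole number: n = 20 per group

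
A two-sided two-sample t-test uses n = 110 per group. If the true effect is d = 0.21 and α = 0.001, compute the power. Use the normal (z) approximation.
Power ≈ 0.04

Power calculation (two-sample t-test, normal approximation):
z_β = d · √(n/2) - z_{α/2}
z_β = 0.21 · √(110/2) - 3.291
z_β = 0.21 · 7.416 - 3.291
z_β = -1.733

Power = Φ(z_β) = Φ(-1.733) ≈ 0.042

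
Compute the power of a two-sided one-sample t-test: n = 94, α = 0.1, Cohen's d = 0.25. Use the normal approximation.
Power ≈ 0.78

Power calculation (one-sample t-test, normal approximation):
z_β = d · √n - z_{α/2}
z_β = 0.25 · √94 - 1.645
z_β = 0.25 · 9.695 - 1.645
z_β = 0.779

Power = Φ(z_β) = Φ(0.779) ≈ 0.782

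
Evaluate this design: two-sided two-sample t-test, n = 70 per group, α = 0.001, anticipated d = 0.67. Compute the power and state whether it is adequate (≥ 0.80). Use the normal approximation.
Power ≈ 0.75; the study is underpowered (power < 0.80)

Power calculation (two-sample t-test, normal approximation):
z_β = d · √(n/2) - z_{α/2}
z_β = 0.67 · √(70/2) - 3.291
z_β = 0.67 · 5.916 - 3.291
z_β = 0.673

Power = Φ(z_β) = Φ(0.673) ≈ 0.750

Effect size d = 0.67 is medium by Cohen's convention (0.2/0.5/0.8).

Threshold: power ≥ 0.80 is conventionally adequate.
Power ≈ 0.75 → the study is underpowered (power < 0.80).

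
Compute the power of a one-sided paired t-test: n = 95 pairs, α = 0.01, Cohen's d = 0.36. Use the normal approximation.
Power ≈ 0.88

Power calculation (paired t-test, normal approximation):
z_β = d · √n - z_α
z_β = 0.36 · √95 - 2.326
z_β = 0.36 · 9.747 - 2.326
z_β = 1.182

Power = Φ(z_β) = Φ(1.182) ≈ 0.881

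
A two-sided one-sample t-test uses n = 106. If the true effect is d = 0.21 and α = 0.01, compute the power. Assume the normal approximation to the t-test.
Power ≈ 0.34

Power calculation (one-sample t-test, normal approximation):
z_β = d · √n - z_{α/2}
z_β = 0.21 · √106 - 2.576
z_β = 0.21 · 10.296 - 2.576
z_β = -0.414

Power = Φ(z_β) = Φ(-0.414) ≈ 0.340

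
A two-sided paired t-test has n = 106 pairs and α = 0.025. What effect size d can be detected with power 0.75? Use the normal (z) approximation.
d ≈ 0.28

Minimum detectable effect (paired t-test, normal approximation):
d = (z_{α/2} + z_β) / √n
d = (2.241 + 0.674) / √106
d = 2.916 / 10.296
d ≈ 0.28

By Cohen's convention (0.2 small / 0.5 medium / 0.8 large): small effect.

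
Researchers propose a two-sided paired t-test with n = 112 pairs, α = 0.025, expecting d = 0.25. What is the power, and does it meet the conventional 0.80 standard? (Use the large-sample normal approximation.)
Power ≈ 0.66; the study is underpowered (power < 0.80)

Power calculation (paired t-test, normal approximation):
z_β = d · √n - z_{α/2}
z_β = 0.25 · √112 - 2.241
z_β = 0.25 · 10.583 - 2.241
z_β = 0.404

Power = Φ(z_β) = Φ(0.404) ≈ 0.657

Effect size d = 0.25 is small by Cohen's convention (0.2/0.5/0.8).

Threshold: power ≥ 0.80 is conventionally adequate.
Power ≈ 0.66 → the study is underpowered (power < 0.80).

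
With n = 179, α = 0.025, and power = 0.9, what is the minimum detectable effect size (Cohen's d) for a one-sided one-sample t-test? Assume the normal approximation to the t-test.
d ≈ 0.24

Minimum detectable effect (one-sample t-test, normal approximation):
d = (z_α + z_β) / √n
d = (1.960 + 1.282) / √179
d = 3.242 / 13.379
d ≈ 0.24

By Cohen's convention (0.2 small / 0.5 medium / 0.8 large): small effect.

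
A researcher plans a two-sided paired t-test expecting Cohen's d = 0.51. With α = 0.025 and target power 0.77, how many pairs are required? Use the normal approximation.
n = 35 pairs

Sample size formula (paired t-test, normal approximation):
n = ((z_{α/2} + z_β) / d)²

z_{α/2} = 2.241 (for α = 0.025, two-sided)
z_β = 0.739 (for power = 0.77)
d = 0.51

n = ((2.241 + 0.739) / 0.51)²
n = (5.843)²
n ≈ 34.14
Round up to the next whole number: n = 35 pairs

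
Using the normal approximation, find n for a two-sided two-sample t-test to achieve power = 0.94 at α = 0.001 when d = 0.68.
n = 102 per group

Sample size formula (two-sample t-test, normal approximation):
n = 2 · ((z_{α/2} + z_β) / d)²

z_{α/2} = 3.291 (for α = 0.001, two-sided)
z_β = 1.555 (for power = 0.94)
d = 0.68

n = 2 · ((3.291 + 1.555) / 0.68)²
n = 2 · (7.126)²
n ≈ 101.56
Round up to the next whole number: n = 102 per group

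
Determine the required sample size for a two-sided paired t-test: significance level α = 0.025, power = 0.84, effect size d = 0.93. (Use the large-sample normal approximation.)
n = 13 pairs

Sample size formula (paired t-test, normal approximation):
n = ((z_{α/2} + z_β) / d)²

z_{α/2} = 2.241 (for α = 0.025, two-sided)
z_β = 0.994 (for power = 0.84)
d = 0.93

n = ((2.241 + 0.994) / 0.93)²
n = (3.478)²
n ≈ 12.10
Round up to the next whole number: n = 13 pairs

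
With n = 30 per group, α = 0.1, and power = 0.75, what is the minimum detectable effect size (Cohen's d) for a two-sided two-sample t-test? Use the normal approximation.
d ≈ 0.60

Minimum detectable effect (two-sample t-test, normal approximation):
d = (z_{α/2} + z_β) / √(n/2)
d = (1.645 + 0.674) / √(30/2)
d = 2.319 / 3.873
d ≈ 0.60

By Cohen's convention (0.2 small / 0.5 medium / 0.8 large): medium effect.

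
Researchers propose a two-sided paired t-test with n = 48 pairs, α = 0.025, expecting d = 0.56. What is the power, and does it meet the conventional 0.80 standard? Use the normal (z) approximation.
Power ≈ 0.95; the study is adequately powered (power ≥ 0.80)

Power calculation (paired t-test, normal approximation):
z_β = d · √n - z_{α/2}
z_β = 0.56 · √48 - 2.241
z_β = 0.56 · 6.928 - 2.241
z_β = 1.638

Power = Φ(z_β) = Φ(1.638) ≈ 0.949

Effect size d = 0.56 is medium by Cohen's convention (0.2/0.5/0.8).

Threshold: power ≥ 0.80 is conventionally adequate.
Power ≈ 0.95 → the study is adequately powered (power ≥ 0.80).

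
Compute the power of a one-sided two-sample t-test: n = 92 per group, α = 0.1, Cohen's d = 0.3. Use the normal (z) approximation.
Power ≈ 0.77

Power calculation (two-sample t-test, normal approximation):
z_β = d · √(n/2) - z_α
z_β = 0.3 · √(92/2) - 1.282
z_β = 0.3 · 6.782 - 1.282
z_β = 0.753

Power = Φ(z_β) = Φ(0.753) ≈ 0.774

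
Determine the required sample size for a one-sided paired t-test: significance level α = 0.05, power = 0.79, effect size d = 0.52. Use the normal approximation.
n = 23 pairs

Sample size formula (paired t-test, normal approximation):
n = ((z_α + z_β) / d)²

z_α = 1.645 (for α = 0.05, one-sided)
z_β = 0.806 (for power = 0.79)
d = 0.52

n = ((1.645 + 0.806) / 0.52)²
n = (4.713)²
n ≈ 22.21
Round up to the next whole number: n = 23 pairs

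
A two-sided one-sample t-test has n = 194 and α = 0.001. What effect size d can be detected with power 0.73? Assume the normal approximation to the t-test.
d ≈ 0.28

Minimum detectable effect (one-sample t-test, normal approximation):
d = (z_{α/2} + z_β) / √n
d = (3.291 + 0.613) / √194
d = 3.903 / 13.928
d ≈ 0.28

By Cohen's convention (0.2 small / 0.5 medium / 0.8 large): small effect.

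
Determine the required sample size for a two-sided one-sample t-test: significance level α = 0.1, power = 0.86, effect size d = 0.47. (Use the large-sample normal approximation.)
n = 34

Sample size formula (one-sample t-test, normal approximation):
n = ((z_{α/2} + z_β) / d)²

z_{α/2} = 1.645 (for α = 0.1, two-sided)
z_β = 1.080 (for power = 0.86)
d = 0.47

n = ((1.645 + 1.080) / 0.47)²
n = (5.798)²
n ≈ 33.62
Round up to the next whole number: n = 34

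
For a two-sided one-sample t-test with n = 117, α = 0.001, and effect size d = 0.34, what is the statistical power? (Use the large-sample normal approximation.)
Power ≈ 0.65

Power calculation (one-sample t-test, normal approximation):
z_β = d · √n - z_{α/2}
z_β = 0.34 · √117 - 3.291
z_β = 0.34 · 10.817 - 3.291
z_β = 0.387

Power = Φ(z_β) = Φ(0.387) ≈ 0.651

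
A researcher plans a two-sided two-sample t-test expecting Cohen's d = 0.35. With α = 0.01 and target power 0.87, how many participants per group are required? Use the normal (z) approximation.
n = 224 per group

Sample size formula (two-sample t-test, normal approximation):
n = 2 · ((z_{α/2} + z_β) / d)²

z_{α/2} = 2.576 (for α = 0.01, two-sided)
z_β = 1.126 (for power = 0.87)
d = 0.35

n = 2 · ((2.576 + 1.126) / 0.35)²
n = 2 · (10.577)²
n ≈ 223.75
Round up to the next whole number: n = 224 per group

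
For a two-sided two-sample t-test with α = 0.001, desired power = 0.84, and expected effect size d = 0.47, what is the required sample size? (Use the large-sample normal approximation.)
n = 167 per group

Sample size formula (two-sample t-test, normal approximation):
n = 2 · ((z_{α/2} + z_β) / d)²

z_{α/2} = 3.291 (for α = 0.001, two-sided)
z_β = 0.994 (for power = 0.84)
d = 0.47

n = 2 · ((3.291 + 0.994) / 0.47)²
n = 2 · (9.117)²
n ≈ 166.24
Round up to the next whole number: n = 167 per group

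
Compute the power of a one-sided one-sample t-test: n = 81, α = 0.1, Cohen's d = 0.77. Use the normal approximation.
Power ≈ 1.00

Power calculation (one-sample t-test, normal approximation):
z_β = d · √n - z_α
z_β = 0.77 · √81 - 1.282
z_β = 0.77 · 9.000 - 1.282
z_β = 5.648

Power = Φ(z_β) = Φ(5.648) ≈ 1.000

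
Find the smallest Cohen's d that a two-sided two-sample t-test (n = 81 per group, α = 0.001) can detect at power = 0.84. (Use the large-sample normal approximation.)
d ≈ 0.67

Minimum detectable effect (two-sample t-test, normal approximation):
d = (z_{α/2} + z_β) / √(n/2)
d = (3.291 + 0.994) / √(81/2)
d = 4.285 / 6.364
d ≈ 0.67

By Cohen's convention (0.2 small / 0.5 medium / 0.8 large): medium effect.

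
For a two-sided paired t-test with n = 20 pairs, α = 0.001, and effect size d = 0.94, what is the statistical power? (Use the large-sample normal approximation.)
Power ≈ 0.82

Power calculation (paired t-test, normal approximation):
z_β = d · √n - z_{α/2}
z_β = 0.94 · √20 - 3.291
z_β = 0.94 · 4.472 - 3.291
z_β = 0.913

Power = Φ(z_β) = Φ(0.913) ≈ 0.819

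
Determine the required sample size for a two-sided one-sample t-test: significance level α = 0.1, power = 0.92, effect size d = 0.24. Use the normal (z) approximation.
n = 162

Sample size formula (one-sample t-test, normal approximation):
n = ((z_{α/2} + z_β) / d)²

z_{α/2} = 1.645 (for α = 0.1, two-sided)
z_β = 1.405 (for power = 0.92)
d = 0.24

n = ((1.645 + 1.405) / 0.24)²
n = (12.708)²
n ≈ 161.49
Round up to the next whole number: n = 162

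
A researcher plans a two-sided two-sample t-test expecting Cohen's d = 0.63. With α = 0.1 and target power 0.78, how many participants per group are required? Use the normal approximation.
n = 30 per group

Sample size formula (two-sample t-test, normal approximation):
n = 2 · ((z_{α/2} + z_β) / d)²

z_{α/2} = 1.645 (for α = 0.1, two-sided)
z_β = 0.772 (for power = 0.78)
d = 0.63

n = 2 · ((1.645 + 0.772) / 0.63)²
n = 2 · (3.837)²
n ≈ 29.45
Round up to the next whole number: n = 30 per group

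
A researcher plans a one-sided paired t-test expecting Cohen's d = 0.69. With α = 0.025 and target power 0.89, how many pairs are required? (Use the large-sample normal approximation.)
n = 22 pairs

Sample size formula (paired t-test, normal approximation):
n = ((z_α + z_β) / d)²

z_α = 1.960 (for α = 0.025, one-sided)
z_β = 1.227 (for power = 0.89)
d = 0.69

n = ((1.960 + 1.227) / 0.69)²
n = (4.619)²
n ≈ 21.34
Round up to the next whole number: n = 22 pairs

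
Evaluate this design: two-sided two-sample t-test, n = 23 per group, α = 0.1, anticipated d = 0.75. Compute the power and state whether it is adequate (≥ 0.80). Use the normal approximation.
Power ≈ 0.82; the study is adequately powered (power ≥ 0.80)

Power calculation (two-sample t-test, normal approximation):
z_β = d · √(n/2) - z_{α/2}
z_β = 0.75 · √(23/2) - 1.645
z_β = 0.75 · 3.391 - 1.645
z_β = 0.899

Power = Φ(z_β) = Φ(0.899) ≈ 0.816

Effect size d = 0.75 is medium by Cohen's convention (0.2/0.5/0.8).

Threshold: power ≥ 0.80 is conventionally adequate.
Power ≈ 0.82 → the study is adequately powered (power ≥ 0.80).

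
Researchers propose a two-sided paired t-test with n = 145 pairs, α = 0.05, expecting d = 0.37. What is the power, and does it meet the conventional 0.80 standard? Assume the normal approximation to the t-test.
Power ≈ 0.99; the study is adequately powered (power ≥ 0.80)

Power calculation (paired t-test, normal approximation):
z_β = d · √n - z_{α/2}
z_β = 0.37 · √145 - 1.960
z_β = 0.37 · 12.042 - 1.960
z_β = 2.495

Power = Φ(z_β) = Φ(2.495) ≈ 0.994

Effect size d = 0.37 is small by Cohen's convention (0.2/0.5/0.8).

Threshold: power ≥ 0.80 is conventionally adequate.
Power ≈ 0.99 → the study is adequately powered (power ≥ 0.80).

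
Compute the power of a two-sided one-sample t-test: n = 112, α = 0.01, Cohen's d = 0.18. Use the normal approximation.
Power ≈ 0.25

Power calculation (one-sample t-test, normal approximation):
z_β = d · √n - z_{α/2}
z_β = 0.18 · √112 - 2.576
z_β = 0.18 · 10.583 - 2.576
z_β = -0.671

Power = Φ(z_β) = Φ(-0.671) ≈ 0.251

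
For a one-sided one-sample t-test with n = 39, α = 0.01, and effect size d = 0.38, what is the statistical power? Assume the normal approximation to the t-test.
Power ≈ 0.52

Power calculation (one-sample t-test, normal approximation):
z_β = d · √n - z_α
z_β = 0.38 · √39 - 2.326
z_β = 0.38 · 6.245 - 2.326
z_β = 0.047

Power = Φ(z_β) = Φ(0.047) ≈ 0.519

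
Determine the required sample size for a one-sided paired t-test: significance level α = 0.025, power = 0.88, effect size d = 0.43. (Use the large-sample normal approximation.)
n = 54 pairs

Sample size formula (paired t-test, normal approximation):
n = ((z_α + z_β) / d)²

z_α = 1.960 (for α = 0.025, one-sided)
z_β = 1.175 (for power = 0.88)
d = 0.43

n = ((1.960 + 1.175) / 0.43)²
n = (7.291)²
n ≈ 53.16
Round up to the next whole number: n = 54 pairs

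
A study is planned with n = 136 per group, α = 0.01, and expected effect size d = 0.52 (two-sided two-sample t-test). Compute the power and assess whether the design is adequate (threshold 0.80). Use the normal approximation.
Power ≈ 0.96; the study is adequately powered (power ≥ 0.80)

Power calculation (two-sample t-test, normal approximation):
z_β = d · √(n/2) - z_{α/2}
z_β = 0.52 · √(136/2) - 2.576
z_β = 0.52 · 8.246 - 2.576
z_β = 1.712

Power = Φ(z_β) = Φ(1.712) ≈ 0.957

Effect size d = 0.52 is medium by Cohen's convention (0.2/0.5/0.8).

Threshold: power ≥ 0.80 is conventionally adequate.
Power ≈ 0.96 → the study is adequately powered (power ≥ 0.80).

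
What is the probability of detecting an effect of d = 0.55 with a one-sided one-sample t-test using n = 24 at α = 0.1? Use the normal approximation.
Power ≈ 0.92

Power calculation (one-sample t-test, normal approximation):
z_β = d · √n - z_α
z_β = 0.55 · √24 - 1.282
z_β = 0.55 · 4.899 - 1.282
z_β = 1.413

Power = Φ(z_β) = Φ(1.413) ≈ 0.921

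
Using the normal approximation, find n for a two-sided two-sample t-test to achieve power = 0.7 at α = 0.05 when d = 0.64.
n = 31 per group

Sample size formula (two-sample t-test, normal approximation):
n = 2 · ((z_{α/2} + z_β) / d)²

z_{α/2} = 1.960 (for α = 0.05, two-sided)
z_β = 0.524 (for power = 0.7)
d = 0.64

n = 2 · ((1.960 + 0.524) / 0.64)²
n = 2 · (3.881)²
n ≈ 30.12
Round up to the next whole number: n = 31 per group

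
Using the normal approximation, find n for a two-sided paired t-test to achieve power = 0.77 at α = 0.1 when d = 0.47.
n = 26 pairs

Sample size formula (paired t-test, normal approximation):
n = ((z_{α/2} + z_β) / d)²

z_{α/2} = 1.645 (for α = 0.1, two-sided)
z_β = 0.739 (for power = 0.77)
d = 0.47

n = ((1.645 + 0.739) / 0.47)²
n = (5.072)²
n ≈ 25.73
Round up to the next whole number: n = 26 pairs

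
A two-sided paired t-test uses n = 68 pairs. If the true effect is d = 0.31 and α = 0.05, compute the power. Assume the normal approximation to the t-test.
Power ≈ 0.72

Power calculation (paired t-test, normal approximation):
z_β = d · √n - z_{α/2}
z_β = 0.31 · √68 - 1.960
z_β = 0.31 · 8.246 - 1.960
z_β = 0.596

Power = Φ(z_β) = Φ(0.596) ≈ 0.725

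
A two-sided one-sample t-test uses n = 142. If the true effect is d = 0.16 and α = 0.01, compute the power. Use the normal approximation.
Power ≈ 0.25

Power calculation (one-sample t-test, normal approximation):
z_β = d · √n - z_{α/2}
z_β = 0.16 · √142 - 2.576
z_β = 0.16 · 11.916 - 2.576
z_β = -0.669

Power = Φ(z_β) = Φ(-0.669) ≈ 0.252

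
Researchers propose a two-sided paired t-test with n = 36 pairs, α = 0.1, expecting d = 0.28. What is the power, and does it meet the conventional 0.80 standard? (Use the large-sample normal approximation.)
Power ≈ 0.51; the study is underpowered (power < 0.80)

Power calculation (paired t-test, normal approximation):
z_β = d · √n - z_{α/2}
z_β = 0.28 · √36 - 1.645
z_β = 0.28 · 6.000 - 1.645
z_β = 0.035

Power = Φ(z_β) = Φ(0.035) ≈ 0.514

Effect size d = 0.28 is small by Cohen's convention (0.2/0.5/0.8).

Threshold: power ≥ 0.80 is conventionally adequate.
Power ≈ 0.51 → the study is underpowered (power < 0.80).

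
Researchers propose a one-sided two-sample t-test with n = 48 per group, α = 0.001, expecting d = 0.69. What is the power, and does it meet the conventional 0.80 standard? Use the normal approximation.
Power ≈ 0.61; the study is underpowered (power < 0.80)

Power calculation (two-sample t-test, normal approximation):
z_β = d · √(n/2) - z_α
z_β = 0.69 · √(48/2) - 3.090
z_β = 0.69 · 4.899 - 3.090
z_β = 0.290

Power = Φ(z_β) = Φ(0.290) ≈ 0.614

Effect size d = 0.69 is medium by Cohen's convention (0.2/0.5/0.8).

Threshold: power ≥ 0.80 is conventionally adequate.
Power ≈ 0.61 → the study is underpowered (power < 0.80).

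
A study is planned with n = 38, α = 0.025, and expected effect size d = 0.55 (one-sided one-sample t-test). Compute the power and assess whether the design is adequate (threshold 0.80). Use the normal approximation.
Power ≈ 0.92; the study is adequately powered (power ≥ 0.80)

Power calculation (one-sample t-test, normal approximation):
z_β = d · √n - z_α
z_β = 0.55 · √38 - 1.960
z_β = 0.55 · 6.164 - 1.960
z_β = 1.430

Power = Φ(z_β) = Φ(1.430) ≈ 0.924

Effect size d = 0.55 is medium by Cohen's convention (0.2/0.5/0.8).

Threshold: power ≥ 0.80 is conventionally adequate.
Power ≈ 0.92 → the study is adequately powered (power ≥ 0.80).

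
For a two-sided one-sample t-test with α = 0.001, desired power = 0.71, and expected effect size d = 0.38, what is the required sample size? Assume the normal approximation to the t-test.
n = 103

Sample size formula (one-sample t-test, normal approximation):
n = ((z_{α/2} + z_β) / d)²

z_{α/2} = 3.291 (for α = 0.001, two-sided)
z_β = 0.553 (for power = 0.71)
d = 0.38

n = ((3.291 + 0.553) / 0.38)²
n = (10.116)²
n ≈ 102.33
Round up to the next whole number: n = 103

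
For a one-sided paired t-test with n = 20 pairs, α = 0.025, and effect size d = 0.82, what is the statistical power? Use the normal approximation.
Power ≈ 0.96

Power calculation (paired t-test, normal approximation):
z_β = d · √n - z_α
z_β = 0.82 · √20 - 1.960
z_β = 0.82 · 4.472 - 1.960
z_β = 1.707

Power = Φ(z_β) = Φ(1.707) ≈ 0.956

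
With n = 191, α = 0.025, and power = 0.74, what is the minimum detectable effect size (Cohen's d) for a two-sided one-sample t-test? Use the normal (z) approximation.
d ≈ 0.21

Minimum detectable effect (one-sample t-test, normal approximation):
d = (z_{α/2} + z_β) / √n
d = (2.241 + 0.643) / √191
d = 2.885 / 13.820
d ≈ 0.21

By Cohen's convention (0.2 small / 0.5 medium / 0.8 large): small effect.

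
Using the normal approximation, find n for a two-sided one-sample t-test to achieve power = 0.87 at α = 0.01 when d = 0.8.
n = 22

Sample size formula (one-sample t-test, normal approximation):
n = ((z_{α/2} + z_β) / d)²

z_{α/2} = 2.576 (for α = 0.01, two-sided)
z_β = 1.126 (for power = 0.87)
d = 0.8

n = ((2.576 + 1.126) / 0.8)²
n = (4.628)²
n ≈ 21.42
Round up to the next whole number: n = 22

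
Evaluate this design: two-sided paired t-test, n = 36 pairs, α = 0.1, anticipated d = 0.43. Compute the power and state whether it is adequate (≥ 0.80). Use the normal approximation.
Power ≈ 0.83; the study is adequately powered (power ≥ 0.80)

Power calculation (paired t-test, normal approximation):
z_β = d · √n - z_{α/2}
z_β = 0.43 · √36 - 1.645
z_β = 0.43 · 6.000 - 1.645
z_β = 0.935

Power = Φ(z_β) = Φ(0.935) ≈ 0.825

Effect size d = 0.43 is small by Cohen's convention (0.2/0.5/0.8).

Threshold: power ≥ 0.80 is conventionally adequate.
Power ≈ 0.83 → the study is adequately powered (power ≥ 0.80).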